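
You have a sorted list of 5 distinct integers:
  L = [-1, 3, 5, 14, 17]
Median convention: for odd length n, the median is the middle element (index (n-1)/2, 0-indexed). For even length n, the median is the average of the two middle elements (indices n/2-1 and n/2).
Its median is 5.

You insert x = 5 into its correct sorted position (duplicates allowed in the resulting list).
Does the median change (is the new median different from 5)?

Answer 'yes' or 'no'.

Answer: no

Derivation:
Old median = 5
Insert x = 5
New median = 5
Changed? no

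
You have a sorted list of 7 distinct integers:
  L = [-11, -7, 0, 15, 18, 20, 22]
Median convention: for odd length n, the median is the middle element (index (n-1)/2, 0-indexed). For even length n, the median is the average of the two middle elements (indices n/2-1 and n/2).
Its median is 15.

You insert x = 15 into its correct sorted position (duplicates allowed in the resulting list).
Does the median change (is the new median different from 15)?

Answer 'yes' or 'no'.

Answer: no

Derivation:
Old median = 15
Insert x = 15
New median = 15
Changed? no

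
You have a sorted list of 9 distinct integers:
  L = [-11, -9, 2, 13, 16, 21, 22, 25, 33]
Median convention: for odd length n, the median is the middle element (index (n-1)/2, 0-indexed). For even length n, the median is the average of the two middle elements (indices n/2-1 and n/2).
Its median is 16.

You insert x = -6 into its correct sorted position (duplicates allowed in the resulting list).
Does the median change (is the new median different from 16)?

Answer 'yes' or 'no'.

Old median = 16
Insert x = -6
New median = 29/2
Changed? yes

Answer: yes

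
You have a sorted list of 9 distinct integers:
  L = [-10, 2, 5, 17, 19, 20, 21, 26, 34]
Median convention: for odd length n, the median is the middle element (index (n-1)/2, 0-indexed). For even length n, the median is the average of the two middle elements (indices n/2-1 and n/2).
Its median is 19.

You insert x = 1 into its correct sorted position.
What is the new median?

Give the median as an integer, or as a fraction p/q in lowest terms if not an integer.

Old list (sorted, length 9): [-10, 2, 5, 17, 19, 20, 21, 26, 34]
Old median = 19
Insert x = 1
Old length odd (9). Middle was index 4 = 19.
New length even (10). New median = avg of two middle elements.
x = 1: 1 elements are < x, 8 elements are > x.
New sorted list: [-10, 1, 2, 5, 17, 19, 20, 21, 26, 34]
New median = 18

Answer: 18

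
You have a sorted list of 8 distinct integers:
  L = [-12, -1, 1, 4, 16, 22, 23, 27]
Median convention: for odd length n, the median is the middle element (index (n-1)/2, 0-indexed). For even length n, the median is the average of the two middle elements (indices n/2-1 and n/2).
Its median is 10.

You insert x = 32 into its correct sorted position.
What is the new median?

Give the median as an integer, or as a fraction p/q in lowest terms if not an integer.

Old list (sorted, length 8): [-12, -1, 1, 4, 16, 22, 23, 27]
Old median = 10
Insert x = 32
Old length even (8). Middle pair: indices 3,4 = 4,16.
New length odd (9). New median = single middle element.
x = 32: 8 elements are < x, 0 elements are > x.
New sorted list: [-12, -1, 1, 4, 16, 22, 23, 27, 32]
New median = 16

Answer: 16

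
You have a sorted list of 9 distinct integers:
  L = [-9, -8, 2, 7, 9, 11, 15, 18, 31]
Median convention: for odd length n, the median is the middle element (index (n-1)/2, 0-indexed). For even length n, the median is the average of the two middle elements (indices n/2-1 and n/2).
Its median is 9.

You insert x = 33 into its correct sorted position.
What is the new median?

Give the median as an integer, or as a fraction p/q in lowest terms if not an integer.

Answer: 10

Derivation:
Old list (sorted, length 9): [-9, -8, 2, 7, 9, 11, 15, 18, 31]
Old median = 9
Insert x = 33
Old length odd (9). Middle was index 4 = 9.
New length even (10). New median = avg of two middle elements.
x = 33: 9 elements are < x, 0 elements are > x.
New sorted list: [-9, -8, 2, 7, 9, 11, 15, 18, 31, 33]
New median = 10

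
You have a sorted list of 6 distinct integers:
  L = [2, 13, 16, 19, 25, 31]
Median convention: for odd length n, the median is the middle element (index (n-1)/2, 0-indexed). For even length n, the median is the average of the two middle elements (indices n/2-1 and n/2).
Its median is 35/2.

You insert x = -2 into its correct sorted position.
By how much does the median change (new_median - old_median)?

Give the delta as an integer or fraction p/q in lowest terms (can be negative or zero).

Old median = 35/2
After inserting x = -2: new sorted = [-2, 2, 13, 16, 19, 25, 31]
New median = 16
Delta = 16 - 35/2 = -3/2

Answer: -3/2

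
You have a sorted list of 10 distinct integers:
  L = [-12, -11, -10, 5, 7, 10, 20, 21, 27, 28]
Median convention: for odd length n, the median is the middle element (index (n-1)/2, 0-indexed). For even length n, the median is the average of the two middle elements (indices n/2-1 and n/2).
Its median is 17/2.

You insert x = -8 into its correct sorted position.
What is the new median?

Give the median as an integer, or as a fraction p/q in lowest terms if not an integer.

Answer: 7

Derivation:
Old list (sorted, length 10): [-12, -11, -10, 5, 7, 10, 20, 21, 27, 28]
Old median = 17/2
Insert x = -8
Old length even (10). Middle pair: indices 4,5 = 7,10.
New length odd (11). New median = single middle element.
x = -8: 3 elements are < x, 7 elements are > x.
New sorted list: [-12, -11, -10, -8, 5, 7, 10, 20, 21, 27, 28]
New median = 7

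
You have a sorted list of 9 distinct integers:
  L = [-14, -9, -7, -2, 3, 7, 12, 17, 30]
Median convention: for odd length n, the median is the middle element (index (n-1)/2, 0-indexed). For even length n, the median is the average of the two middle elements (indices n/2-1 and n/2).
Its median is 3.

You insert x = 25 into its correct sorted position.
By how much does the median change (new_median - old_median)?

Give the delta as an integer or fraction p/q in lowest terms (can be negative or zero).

Answer: 2

Derivation:
Old median = 3
After inserting x = 25: new sorted = [-14, -9, -7, -2, 3, 7, 12, 17, 25, 30]
New median = 5
Delta = 5 - 3 = 2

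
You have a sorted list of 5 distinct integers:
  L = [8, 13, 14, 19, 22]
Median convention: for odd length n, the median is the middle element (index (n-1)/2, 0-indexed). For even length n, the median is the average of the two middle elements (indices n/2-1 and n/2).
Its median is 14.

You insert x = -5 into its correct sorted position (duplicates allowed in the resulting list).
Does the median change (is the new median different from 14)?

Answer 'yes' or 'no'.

Old median = 14
Insert x = -5
New median = 27/2
Changed? yes

Answer: yes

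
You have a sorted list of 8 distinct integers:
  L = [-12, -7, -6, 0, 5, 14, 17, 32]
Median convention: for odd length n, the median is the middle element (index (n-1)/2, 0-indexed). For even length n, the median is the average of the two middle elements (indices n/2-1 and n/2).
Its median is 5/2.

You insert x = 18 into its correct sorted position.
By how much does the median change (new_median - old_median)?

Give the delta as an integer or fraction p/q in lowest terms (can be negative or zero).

Old median = 5/2
After inserting x = 18: new sorted = [-12, -7, -6, 0, 5, 14, 17, 18, 32]
New median = 5
Delta = 5 - 5/2 = 5/2

Answer: 5/2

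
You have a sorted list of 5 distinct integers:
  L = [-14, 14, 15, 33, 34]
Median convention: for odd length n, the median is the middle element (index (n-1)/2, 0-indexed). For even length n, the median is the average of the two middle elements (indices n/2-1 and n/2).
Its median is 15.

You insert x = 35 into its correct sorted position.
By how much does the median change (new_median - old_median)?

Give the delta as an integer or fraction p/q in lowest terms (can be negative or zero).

Answer: 9

Derivation:
Old median = 15
After inserting x = 35: new sorted = [-14, 14, 15, 33, 34, 35]
New median = 24
Delta = 24 - 15 = 9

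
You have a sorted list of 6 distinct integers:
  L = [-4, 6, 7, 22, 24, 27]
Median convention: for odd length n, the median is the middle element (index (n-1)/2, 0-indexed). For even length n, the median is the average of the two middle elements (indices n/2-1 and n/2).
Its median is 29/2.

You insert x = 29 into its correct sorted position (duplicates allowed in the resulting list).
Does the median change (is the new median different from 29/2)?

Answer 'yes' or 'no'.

Answer: yes

Derivation:
Old median = 29/2
Insert x = 29
New median = 22
Changed? yes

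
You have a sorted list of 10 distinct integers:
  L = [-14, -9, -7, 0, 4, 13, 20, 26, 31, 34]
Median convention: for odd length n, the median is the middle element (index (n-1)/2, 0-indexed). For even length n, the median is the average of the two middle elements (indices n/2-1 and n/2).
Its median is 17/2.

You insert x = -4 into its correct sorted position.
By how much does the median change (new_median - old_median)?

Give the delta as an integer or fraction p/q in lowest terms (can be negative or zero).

Old median = 17/2
After inserting x = -4: new sorted = [-14, -9, -7, -4, 0, 4, 13, 20, 26, 31, 34]
New median = 4
Delta = 4 - 17/2 = -9/2

Answer: -9/2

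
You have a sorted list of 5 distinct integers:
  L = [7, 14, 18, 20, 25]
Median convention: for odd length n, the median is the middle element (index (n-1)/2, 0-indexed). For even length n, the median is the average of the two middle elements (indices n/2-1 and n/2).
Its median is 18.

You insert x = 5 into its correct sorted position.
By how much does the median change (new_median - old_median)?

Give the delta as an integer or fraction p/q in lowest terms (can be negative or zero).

Answer: -2

Derivation:
Old median = 18
After inserting x = 5: new sorted = [5, 7, 14, 18, 20, 25]
New median = 16
Delta = 16 - 18 = -2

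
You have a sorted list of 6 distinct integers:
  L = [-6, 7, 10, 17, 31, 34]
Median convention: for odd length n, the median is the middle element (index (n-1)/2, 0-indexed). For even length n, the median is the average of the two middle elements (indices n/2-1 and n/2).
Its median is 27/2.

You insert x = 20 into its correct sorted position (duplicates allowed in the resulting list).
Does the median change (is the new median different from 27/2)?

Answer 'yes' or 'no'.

Old median = 27/2
Insert x = 20
New median = 17
Changed? yes

Answer: yes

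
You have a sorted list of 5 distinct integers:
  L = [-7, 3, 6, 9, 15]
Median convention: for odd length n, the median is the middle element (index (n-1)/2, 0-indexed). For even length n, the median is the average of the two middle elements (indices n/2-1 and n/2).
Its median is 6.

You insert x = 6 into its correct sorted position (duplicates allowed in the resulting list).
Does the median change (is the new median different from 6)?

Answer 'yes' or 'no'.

Old median = 6
Insert x = 6
New median = 6
Changed? no

Answer: no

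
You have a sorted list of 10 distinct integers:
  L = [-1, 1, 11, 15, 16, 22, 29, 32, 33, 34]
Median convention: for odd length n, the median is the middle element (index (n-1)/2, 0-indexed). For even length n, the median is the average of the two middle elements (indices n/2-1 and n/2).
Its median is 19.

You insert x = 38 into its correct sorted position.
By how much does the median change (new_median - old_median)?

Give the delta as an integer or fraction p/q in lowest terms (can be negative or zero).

Old median = 19
After inserting x = 38: new sorted = [-1, 1, 11, 15, 16, 22, 29, 32, 33, 34, 38]
New median = 22
Delta = 22 - 19 = 3

Answer: 3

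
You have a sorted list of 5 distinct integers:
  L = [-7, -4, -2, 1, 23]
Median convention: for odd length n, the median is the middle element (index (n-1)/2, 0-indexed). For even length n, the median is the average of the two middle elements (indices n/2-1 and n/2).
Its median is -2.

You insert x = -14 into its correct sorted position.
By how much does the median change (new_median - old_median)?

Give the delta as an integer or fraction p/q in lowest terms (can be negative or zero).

Answer: -1

Derivation:
Old median = -2
After inserting x = -14: new sorted = [-14, -7, -4, -2, 1, 23]
New median = -3
Delta = -3 - -2 = -1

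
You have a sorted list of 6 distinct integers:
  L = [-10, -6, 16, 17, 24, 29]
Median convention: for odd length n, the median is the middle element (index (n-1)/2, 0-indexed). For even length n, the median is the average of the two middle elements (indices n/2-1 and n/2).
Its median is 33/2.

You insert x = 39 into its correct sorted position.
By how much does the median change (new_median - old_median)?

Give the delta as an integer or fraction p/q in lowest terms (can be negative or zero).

Old median = 33/2
After inserting x = 39: new sorted = [-10, -6, 16, 17, 24, 29, 39]
New median = 17
Delta = 17 - 33/2 = 1/2

Answer: 1/2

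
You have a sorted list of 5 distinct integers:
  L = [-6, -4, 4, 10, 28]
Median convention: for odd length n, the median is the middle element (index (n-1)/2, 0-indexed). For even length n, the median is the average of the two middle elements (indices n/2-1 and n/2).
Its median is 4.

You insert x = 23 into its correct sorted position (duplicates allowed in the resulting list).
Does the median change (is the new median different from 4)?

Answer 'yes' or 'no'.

Old median = 4
Insert x = 23
New median = 7
Changed? yes

Answer: yes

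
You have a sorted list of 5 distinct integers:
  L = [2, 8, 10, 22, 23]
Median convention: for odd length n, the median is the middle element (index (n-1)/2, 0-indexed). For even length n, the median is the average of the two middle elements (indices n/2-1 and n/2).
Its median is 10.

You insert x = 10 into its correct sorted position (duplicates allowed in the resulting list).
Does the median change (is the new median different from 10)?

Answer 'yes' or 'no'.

Old median = 10
Insert x = 10
New median = 10
Changed? no

Answer: no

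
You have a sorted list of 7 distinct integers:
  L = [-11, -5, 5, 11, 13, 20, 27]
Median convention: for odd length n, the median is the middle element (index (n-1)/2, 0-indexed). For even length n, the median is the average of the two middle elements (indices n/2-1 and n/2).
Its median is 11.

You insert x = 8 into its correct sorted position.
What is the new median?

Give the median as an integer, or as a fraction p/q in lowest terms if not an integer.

Old list (sorted, length 7): [-11, -5, 5, 11, 13, 20, 27]
Old median = 11
Insert x = 8
Old length odd (7). Middle was index 3 = 11.
New length even (8). New median = avg of two middle elements.
x = 8: 3 elements are < x, 4 elements are > x.
New sorted list: [-11, -5, 5, 8, 11, 13, 20, 27]
New median = 19/2

Answer: 19/2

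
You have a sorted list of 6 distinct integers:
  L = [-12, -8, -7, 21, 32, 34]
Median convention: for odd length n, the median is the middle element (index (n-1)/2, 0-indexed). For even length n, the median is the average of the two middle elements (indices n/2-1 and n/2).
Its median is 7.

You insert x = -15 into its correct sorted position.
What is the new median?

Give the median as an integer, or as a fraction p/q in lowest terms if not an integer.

Answer: -7

Derivation:
Old list (sorted, length 6): [-12, -8, -7, 21, 32, 34]
Old median = 7
Insert x = -15
Old length even (6). Middle pair: indices 2,3 = -7,21.
New length odd (7). New median = single middle element.
x = -15: 0 elements are < x, 6 elements are > x.
New sorted list: [-15, -12, -8, -7, 21, 32, 34]
New median = -7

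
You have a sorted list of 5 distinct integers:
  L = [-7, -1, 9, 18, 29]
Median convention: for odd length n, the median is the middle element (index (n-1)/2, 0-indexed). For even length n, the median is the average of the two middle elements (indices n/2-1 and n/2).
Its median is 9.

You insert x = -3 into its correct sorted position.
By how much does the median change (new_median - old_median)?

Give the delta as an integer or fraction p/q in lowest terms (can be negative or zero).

Old median = 9
After inserting x = -3: new sorted = [-7, -3, -1, 9, 18, 29]
New median = 4
Delta = 4 - 9 = -5

Answer: -5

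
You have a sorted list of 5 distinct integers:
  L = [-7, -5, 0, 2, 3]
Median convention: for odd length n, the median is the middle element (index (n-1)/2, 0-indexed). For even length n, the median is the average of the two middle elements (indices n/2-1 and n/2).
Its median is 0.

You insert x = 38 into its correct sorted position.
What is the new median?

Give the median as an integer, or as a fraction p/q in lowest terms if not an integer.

Answer: 1

Derivation:
Old list (sorted, length 5): [-7, -5, 0, 2, 3]
Old median = 0
Insert x = 38
Old length odd (5). Middle was index 2 = 0.
New length even (6). New median = avg of two middle elements.
x = 38: 5 elements are < x, 0 elements are > x.
New sorted list: [-7, -5, 0, 2, 3, 38]
New median = 1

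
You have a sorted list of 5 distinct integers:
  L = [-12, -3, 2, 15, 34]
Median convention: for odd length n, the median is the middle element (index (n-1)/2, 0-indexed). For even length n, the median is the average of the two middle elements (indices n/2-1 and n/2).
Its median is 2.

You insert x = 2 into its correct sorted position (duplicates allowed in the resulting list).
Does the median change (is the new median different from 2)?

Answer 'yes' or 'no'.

Answer: no

Derivation:
Old median = 2
Insert x = 2
New median = 2
Changed? no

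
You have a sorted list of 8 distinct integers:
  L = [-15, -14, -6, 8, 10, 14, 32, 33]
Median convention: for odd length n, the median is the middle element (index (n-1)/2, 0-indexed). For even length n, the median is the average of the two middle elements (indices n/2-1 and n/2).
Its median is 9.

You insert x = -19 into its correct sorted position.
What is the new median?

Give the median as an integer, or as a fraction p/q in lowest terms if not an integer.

Answer: 8

Derivation:
Old list (sorted, length 8): [-15, -14, -6, 8, 10, 14, 32, 33]
Old median = 9
Insert x = -19
Old length even (8). Middle pair: indices 3,4 = 8,10.
New length odd (9). New median = single middle element.
x = -19: 0 elements are < x, 8 elements are > x.
New sorted list: [-19, -15, -14, -6, 8, 10, 14, 32, 33]
New median = 8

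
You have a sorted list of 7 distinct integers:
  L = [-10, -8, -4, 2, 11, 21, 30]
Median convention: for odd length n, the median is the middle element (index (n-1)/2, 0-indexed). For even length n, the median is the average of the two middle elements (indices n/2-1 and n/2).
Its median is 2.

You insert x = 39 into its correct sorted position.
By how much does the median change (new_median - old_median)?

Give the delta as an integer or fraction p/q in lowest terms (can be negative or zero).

Answer: 9/2

Derivation:
Old median = 2
After inserting x = 39: new sorted = [-10, -8, -4, 2, 11, 21, 30, 39]
New median = 13/2
Delta = 13/2 - 2 = 9/2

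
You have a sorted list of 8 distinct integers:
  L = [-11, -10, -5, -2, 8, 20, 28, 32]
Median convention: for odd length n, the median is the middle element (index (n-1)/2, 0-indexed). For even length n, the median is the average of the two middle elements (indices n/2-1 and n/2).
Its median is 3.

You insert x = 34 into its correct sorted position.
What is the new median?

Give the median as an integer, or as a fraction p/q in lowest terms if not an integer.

Answer: 8

Derivation:
Old list (sorted, length 8): [-11, -10, -5, -2, 8, 20, 28, 32]
Old median = 3
Insert x = 34
Old length even (8). Middle pair: indices 3,4 = -2,8.
New length odd (9). New median = single middle element.
x = 34: 8 elements are < x, 0 elements are > x.
New sorted list: [-11, -10, -5, -2, 8, 20, 28, 32, 34]
New median = 8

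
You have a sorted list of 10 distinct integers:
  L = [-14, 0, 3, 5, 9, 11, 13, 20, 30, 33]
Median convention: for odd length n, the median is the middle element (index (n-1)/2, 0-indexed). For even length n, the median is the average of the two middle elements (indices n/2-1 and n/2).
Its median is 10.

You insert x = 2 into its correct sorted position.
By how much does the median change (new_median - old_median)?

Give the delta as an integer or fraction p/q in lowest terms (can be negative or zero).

Old median = 10
After inserting x = 2: new sorted = [-14, 0, 2, 3, 5, 9, 11, 13, 20, 30, 33]
New median = 9
Delta = 9 - 10 = -1

Answer: -1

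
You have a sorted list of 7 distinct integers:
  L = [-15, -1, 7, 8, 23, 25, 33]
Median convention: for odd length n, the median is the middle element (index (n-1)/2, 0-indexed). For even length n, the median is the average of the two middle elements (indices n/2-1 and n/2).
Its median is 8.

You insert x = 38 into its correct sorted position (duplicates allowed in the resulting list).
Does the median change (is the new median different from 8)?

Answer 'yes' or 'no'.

Old median = 8
Insert x = 38
New median = 31/2
Changed? yes

Answer: yes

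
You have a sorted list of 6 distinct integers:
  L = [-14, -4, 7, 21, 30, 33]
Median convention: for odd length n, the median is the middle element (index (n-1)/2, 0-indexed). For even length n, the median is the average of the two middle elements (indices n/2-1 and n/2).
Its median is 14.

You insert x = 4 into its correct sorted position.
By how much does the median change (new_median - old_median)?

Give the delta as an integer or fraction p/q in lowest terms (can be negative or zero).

Answer: -7

Derivation:
Old median = 14
After inserting x = 4: new sorted = [-14, -4, 4, 7, 21, 30, 33]
New median = 7
Delta = 7 - 14 = -7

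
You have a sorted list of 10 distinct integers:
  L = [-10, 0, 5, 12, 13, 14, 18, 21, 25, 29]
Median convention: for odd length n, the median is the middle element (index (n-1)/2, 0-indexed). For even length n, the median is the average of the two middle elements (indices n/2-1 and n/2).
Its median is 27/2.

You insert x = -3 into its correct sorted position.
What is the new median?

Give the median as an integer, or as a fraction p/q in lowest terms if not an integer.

Answer: 13

Derivation:
Old list (sorted, length 10): [-10, 0, 5, 12, 13, 14, 18, 21, 25, 29]
Old median = 27/2
Insert x = -3
Old length even (10). Middle pair: indices 4,5 = 13,14.
New length odd (11). New median = single middle element.
x = -3: 1 elements are < x, 9 elements are > x.
New sorted list: [-10, -3, 0, 5, 12, 13, 14, 18, 21, 25, 29]
New median = 13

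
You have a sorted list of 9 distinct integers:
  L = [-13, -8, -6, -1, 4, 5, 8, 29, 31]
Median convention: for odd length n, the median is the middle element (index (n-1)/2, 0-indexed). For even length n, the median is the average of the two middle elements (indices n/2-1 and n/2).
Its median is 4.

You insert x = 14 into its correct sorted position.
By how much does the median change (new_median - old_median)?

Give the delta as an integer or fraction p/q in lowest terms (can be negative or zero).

Old median = 4
After inserting x = 14: new sorted = [-13, -8, -6, -1, 4, 5, 8, 14, 29, 31]
New median = 9/2
Delta = 9/2 - 4 = 1/2

Answer: 1/2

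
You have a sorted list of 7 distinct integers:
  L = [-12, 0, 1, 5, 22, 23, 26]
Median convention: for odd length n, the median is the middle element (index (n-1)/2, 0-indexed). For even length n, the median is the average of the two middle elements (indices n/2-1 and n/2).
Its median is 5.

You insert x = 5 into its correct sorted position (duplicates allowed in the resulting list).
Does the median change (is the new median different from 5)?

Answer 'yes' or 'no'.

Old median = 5
Insert x = 5
New median = 5
Changed? no

Answer: no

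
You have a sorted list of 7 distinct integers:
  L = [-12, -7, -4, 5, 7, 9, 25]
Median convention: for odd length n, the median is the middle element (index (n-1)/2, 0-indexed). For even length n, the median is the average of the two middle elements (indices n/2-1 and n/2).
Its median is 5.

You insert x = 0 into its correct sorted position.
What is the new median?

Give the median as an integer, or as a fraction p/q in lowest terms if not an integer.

Answer: 5/2

Derivation:
Old list (sorted, length 7): [-12, -7, -4, 5, 7, 9, 25]
Old median = 5
Insert x = 0
Old length odd (7). Middle was index 3 = 5.
New length even (8). New median = avg of two middle elements.
x = 0: 3 elements are < x, 4 elements are > x.
New sorted list: [-12, -7, -4, 0, 5, 7, 9, 25]
New median = 5/2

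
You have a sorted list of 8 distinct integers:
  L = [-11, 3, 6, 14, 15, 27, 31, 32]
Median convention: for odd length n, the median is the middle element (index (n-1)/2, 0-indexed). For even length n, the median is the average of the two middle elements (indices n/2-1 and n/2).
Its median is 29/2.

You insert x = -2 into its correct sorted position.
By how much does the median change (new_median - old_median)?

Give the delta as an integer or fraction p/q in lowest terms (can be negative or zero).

Old median = 29/2
After inserting x = -2: new sorted = [-11, -2, 3, 6, 14, 15, 27, 31, 32]
New median = 14
Delta = 14 - 29/2 = -1/2

Answer: -1/2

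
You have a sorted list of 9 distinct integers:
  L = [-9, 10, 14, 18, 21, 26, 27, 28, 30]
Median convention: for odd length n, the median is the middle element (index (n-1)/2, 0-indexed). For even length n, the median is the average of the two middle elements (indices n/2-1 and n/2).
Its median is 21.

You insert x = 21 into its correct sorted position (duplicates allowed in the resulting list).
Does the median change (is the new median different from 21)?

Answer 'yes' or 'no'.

Old median = 21
Insert x = 21
New median = 21
Changed? no

Answer: no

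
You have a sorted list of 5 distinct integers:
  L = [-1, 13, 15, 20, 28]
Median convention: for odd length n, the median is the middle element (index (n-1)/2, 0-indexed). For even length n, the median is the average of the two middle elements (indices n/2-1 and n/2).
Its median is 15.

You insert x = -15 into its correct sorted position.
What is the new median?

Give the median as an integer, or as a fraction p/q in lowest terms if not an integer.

Old list (sorted, length 5): [-1, 13, 15, 20, 28]
Old median = 15
Insert x = -15
Old length odd (5). Middle was index 2 = 15.
New length even (6). New median = avg of two middle elements.
x = -15: 0 elements are < x, 5 elements are > x.
New sorted list: [-15, -1, 13, 15, 20, 28]
New median = 14

Answer: 14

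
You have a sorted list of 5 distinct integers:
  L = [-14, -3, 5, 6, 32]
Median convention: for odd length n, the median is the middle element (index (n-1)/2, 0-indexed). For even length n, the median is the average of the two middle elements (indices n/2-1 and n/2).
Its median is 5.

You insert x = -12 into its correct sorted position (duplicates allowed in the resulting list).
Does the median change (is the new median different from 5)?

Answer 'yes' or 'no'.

Old median = 5
Insert x = -12
New median = 1
Changed? yes

Answer: yes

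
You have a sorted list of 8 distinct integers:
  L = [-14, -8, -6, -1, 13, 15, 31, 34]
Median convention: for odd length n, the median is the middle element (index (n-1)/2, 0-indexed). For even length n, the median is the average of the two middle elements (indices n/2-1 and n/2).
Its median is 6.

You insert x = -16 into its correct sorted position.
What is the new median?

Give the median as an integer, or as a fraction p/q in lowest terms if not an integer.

Old list (sorted, length 8): [-14, -8, -6, -1, 13, 15, 31, 34]
Old median = 6
Insert x = -16
Old length even (8). Middle pair: indices 3,4 = -1,13.
New length odd (9). New median = single middle element.
x = -16: 0 elements are < x, 8 elements are > x.
New sorted list: [-16, -14, -8, -6, -1, 13, 15, 31, 34]
New median = -1

Answer: -1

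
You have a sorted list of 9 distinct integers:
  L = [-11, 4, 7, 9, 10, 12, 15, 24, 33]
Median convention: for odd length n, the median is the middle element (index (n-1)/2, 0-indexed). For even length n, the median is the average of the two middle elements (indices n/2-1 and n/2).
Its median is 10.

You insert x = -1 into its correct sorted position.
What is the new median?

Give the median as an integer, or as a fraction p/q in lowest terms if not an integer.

Answer: 19/2

Derivation:
Old list (sorted, length 9): [-11, 4, 7, 9, 10, 12, 15, 24, 33]
Old median = 10
Insert x = -1
Old length odd (9). Middle was index 4 = 10.
New length even (10). New median = avg of two middle elements.
x = -1: 1 elements are < x, 8 elements are > x.
New sorted list: [-11, -1, 4, 7, 9, 10, 12, 15, 24, 33]
New median = 19/2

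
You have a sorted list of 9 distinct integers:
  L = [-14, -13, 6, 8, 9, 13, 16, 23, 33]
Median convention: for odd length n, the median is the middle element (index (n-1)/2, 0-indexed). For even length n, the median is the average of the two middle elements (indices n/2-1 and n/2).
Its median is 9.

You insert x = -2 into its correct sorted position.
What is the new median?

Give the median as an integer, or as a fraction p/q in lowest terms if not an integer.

Answer: 17/2

Derivation:
Old list (sorted, length 9): [-14, -13, 6, 8, 9, 13, 16, 23, 33]
Old median = 9
Insert x = -2
Old length odd (9). Middle was index 4 = 9.
New length even (10). New median = avg of two middle elements.
x = -2: 2 elements are < x, 7 elements are > x.
New sorted list: [-14, -13, -2, 6, 8, 9, 13, 16, 23, 33]
New median = 17/2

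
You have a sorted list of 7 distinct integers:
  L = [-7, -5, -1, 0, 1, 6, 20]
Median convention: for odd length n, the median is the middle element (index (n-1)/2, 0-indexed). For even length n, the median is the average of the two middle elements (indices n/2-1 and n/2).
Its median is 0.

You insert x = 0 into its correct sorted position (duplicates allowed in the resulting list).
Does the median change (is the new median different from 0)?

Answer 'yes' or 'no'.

Answer: no

Derivation:
Old median = 0
Insert x = 0
New median = 0
Changed? no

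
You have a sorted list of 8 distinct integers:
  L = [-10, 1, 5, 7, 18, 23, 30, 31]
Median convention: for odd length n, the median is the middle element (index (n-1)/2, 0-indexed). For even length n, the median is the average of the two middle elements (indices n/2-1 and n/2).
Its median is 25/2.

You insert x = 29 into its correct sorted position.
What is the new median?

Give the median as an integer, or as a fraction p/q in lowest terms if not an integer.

Answer: 18

Derivation:
Old list (sorted, length 8): [-10, 1, 5, 7, 18, 23, 30, 31]
Old median = 25/2
Insert x = 29
Old length even (8). Middle pair: indices 3,4 = 7,18.
New length odd (9). New median = single middle element.
x = 29: 6 elements are < x, 2 elements are > x.
New sorted list: [-10, 1, 5, 7, 18, 23, 29, 30, 31]
New median = 18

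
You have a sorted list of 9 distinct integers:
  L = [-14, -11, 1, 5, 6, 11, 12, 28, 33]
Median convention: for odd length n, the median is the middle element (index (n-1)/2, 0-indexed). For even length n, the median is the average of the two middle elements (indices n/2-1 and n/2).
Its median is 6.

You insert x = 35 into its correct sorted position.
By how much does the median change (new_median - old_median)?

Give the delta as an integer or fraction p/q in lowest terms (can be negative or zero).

Answer: 5/2

Derivation:
Old median = 6
After inserting x = 35: new sorted = [-14, -11, 1, 5, 6, 11, 12, 28, 33, 35]
New median = 17/2
Delta = 17/2 - 6 = 5/2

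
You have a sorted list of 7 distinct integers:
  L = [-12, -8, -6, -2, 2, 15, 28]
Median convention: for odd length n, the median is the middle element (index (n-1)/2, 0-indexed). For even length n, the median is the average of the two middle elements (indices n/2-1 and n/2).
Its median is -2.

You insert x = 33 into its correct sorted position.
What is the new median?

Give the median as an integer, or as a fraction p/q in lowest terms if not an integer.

Answer: 0

Derivation:
Old list (sorted, length 7): [-12, -8, -6, -2, 2, 15, 28]
Old median = -2
Insert x = 33
Old length odd (7). Middle was index 3 = -2.
New length even (8). New median = avg of two middle elements.
x = 33: 7 elements are < x, 0 elements are > x.
New sorted list: [-12, -8, -6, -2, 2, 15, 28, 33]
New median = 0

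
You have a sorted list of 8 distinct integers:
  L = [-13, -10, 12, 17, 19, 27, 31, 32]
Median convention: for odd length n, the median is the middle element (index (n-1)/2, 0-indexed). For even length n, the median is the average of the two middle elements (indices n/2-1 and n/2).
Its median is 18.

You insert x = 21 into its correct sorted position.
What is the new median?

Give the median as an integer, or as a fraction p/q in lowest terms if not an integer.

Old list (sorted, length 8): [-13, -10, 12, 17, 19, 27, 31, 32]
Old median = 18
Insert x = 21
Old length even (8). Middle pair: indices 3,4 = 17,19.
New length odd (9). New median = single middle element.
x = 21: 5 elements are < x, 3 elements are > x.
New sorted list: [-13, -10, 12, 17, 19, 21, 27, 31, 32]
New median = 19

Answer: 19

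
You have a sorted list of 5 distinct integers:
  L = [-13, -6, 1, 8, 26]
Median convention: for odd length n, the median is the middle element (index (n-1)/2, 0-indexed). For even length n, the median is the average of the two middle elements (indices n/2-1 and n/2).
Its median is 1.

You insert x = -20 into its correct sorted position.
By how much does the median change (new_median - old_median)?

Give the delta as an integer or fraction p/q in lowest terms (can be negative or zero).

Old median = 1
After inserting x = -20: new sorted = [-20, -13, -6, 1, 8, 26]
New median = -5/2
Delta = -5/2 - 1 = -7/2

Answer: -7/2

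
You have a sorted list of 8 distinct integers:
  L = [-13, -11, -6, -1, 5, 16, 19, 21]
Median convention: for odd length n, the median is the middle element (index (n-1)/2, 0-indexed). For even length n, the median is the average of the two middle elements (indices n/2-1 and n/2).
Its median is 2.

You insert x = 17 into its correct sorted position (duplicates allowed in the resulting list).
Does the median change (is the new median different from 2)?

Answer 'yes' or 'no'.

Old median = 2
Insert x = 17
New median = 5
Changed? yes

Answer: yes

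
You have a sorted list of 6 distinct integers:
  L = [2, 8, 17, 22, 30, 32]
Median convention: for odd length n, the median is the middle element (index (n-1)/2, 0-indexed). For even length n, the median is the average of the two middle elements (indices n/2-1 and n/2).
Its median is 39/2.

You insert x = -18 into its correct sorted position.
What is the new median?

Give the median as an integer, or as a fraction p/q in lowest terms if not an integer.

Answer: 17

Derivation:
Old list (sorted, length 6): [2, 8, 17, 22, 30, 32]
Old median = 39/2
Insert x = -18
Old length even (6). Middle pair: indices 2,3 = 17,22.
New length odd (7). New median = single middle element.
x = -18: 0 elements are < x, 6 elements are > x.
New sorted list: [-18, 2, 8, 17, 22, 30, 32]
New median = 17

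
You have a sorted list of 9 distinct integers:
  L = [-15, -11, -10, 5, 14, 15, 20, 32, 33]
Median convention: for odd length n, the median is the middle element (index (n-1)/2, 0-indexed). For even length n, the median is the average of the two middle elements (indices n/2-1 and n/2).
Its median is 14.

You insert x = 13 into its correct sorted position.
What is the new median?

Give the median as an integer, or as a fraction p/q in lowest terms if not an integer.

Answer: 27/2

Derivation:
Old list (sorted, length 9): [-15, -11, -10, 5, 14, 15, 20, 32, 33]
Old median = 14
Insert x = 13
Old length odd (9). Middle was index 4 = 14.
New length even (10). New median = avg of two middle elements.
x = 13: 4 elements are < x, 5 elements are > x.
New sorted list: [-15, -11, -10, 5, 13, 14, 15, 20, 32, 33]
New median = 27/2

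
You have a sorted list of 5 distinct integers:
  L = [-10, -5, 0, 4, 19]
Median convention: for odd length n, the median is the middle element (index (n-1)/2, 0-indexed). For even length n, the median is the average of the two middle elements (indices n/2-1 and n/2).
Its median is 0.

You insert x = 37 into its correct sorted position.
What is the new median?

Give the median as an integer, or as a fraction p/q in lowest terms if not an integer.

Answer: 2

Derivation:
Old list (sorted, length 5): [-10, -5, 0, 4, 19]
Old median = 0
Insert x = 37
Old length odd (5). Middle was index 2 = 0.
New length even (6). New median = avg of two middle elements.
x = 37: 5 elements are < x, 0 elements are > x.
New sorted list: [-10, -5, 0, 4, 19, 37]
New median = 2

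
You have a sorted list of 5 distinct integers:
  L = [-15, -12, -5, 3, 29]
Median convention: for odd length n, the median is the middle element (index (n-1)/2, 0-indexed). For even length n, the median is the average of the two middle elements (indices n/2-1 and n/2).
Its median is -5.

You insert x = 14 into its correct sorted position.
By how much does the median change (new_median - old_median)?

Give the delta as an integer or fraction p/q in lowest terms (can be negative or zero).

Answer: 4

Derivation:
Old median = -5
After inserting x = 14: new sorted = [-15, -12, -5, 3, 14, 29]
New median = -1
Delta = -1 - -5 = 4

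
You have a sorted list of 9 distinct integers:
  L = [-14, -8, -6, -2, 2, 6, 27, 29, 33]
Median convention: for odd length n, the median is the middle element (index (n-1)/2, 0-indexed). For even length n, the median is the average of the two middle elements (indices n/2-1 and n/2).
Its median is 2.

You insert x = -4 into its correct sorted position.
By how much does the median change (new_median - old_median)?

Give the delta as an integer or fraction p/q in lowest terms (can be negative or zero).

Old median = 2
After inserting x = -4: new sorted = [-14, -8, -6, -4, -2, 2, 6, 27, 29, 33]
New median = 0
Delta = 0 - 2 = -2

Answer: -2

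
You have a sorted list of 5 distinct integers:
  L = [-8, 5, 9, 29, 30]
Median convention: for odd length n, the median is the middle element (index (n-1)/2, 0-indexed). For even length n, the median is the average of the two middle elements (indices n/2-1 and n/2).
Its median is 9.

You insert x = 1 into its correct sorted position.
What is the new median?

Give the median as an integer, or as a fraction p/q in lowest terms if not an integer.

Answer: 7

Derivation:
Old list (sorted, length 5): [-8, 5, 9, 29, 30]
Old median = 9
Insert x = 1
Old length odd (5). Middle was index 2 = 9.
New length even (6). New median = avg of two middle elements.
x = 1: 1 elements are < x, 4 elements are > x.
New sorted list: [-8, 1, 5, 9, 29, 30]
New median = 7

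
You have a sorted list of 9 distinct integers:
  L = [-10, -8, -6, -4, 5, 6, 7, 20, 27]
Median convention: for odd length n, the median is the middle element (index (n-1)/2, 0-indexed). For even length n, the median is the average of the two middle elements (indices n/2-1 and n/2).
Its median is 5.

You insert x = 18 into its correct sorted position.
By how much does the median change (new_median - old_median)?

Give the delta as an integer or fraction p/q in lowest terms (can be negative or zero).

Old median = 5
After inserting x = 18: new sorted = [-10, -8, -6, -4, 5, 6, 7, 18, 20, 27]
New median = 11/2
Delta = 11/2 - 5 = 1/2

Answer: 1/2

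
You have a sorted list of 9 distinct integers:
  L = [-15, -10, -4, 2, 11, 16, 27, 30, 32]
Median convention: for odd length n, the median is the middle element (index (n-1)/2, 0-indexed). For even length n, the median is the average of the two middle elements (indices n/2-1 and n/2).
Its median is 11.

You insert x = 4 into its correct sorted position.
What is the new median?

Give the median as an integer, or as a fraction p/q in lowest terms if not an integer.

Answer: 15/2

Derivation:
Old list (sorted, length 9): [-15, -10, -4, 2, 11, 16, 27, 30, 32]
Old median = 11
Insert x = 4
Old length odd (9). Middle was index 4 = 11.
New length even (10). New median = avg of two middle elements.
x = 4: 4 elements are < x, 5 elements are > x.
New sorted list: [-15, -10, -4, 2, 4, 11, 16, 27, 30, 32]
New median = 15/2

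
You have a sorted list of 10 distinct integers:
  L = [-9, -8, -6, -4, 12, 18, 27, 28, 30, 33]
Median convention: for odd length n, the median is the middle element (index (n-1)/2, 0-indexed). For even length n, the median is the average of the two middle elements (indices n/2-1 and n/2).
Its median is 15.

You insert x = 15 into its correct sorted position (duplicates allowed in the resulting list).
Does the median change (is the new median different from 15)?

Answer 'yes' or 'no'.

Old median = 15
Insert x = 15
New median = 15
Changed? no

Answer: no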